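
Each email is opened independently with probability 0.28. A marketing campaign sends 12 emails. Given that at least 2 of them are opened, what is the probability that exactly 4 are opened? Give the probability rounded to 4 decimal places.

0.2469

X ~ Binomial(12, 0.28). Want P(X=4 | X≥2) = P(X=4) / P(X≥2).
P(X=4) = C(12,4)·0.28^4·0.72^8 = 0.219734
P(X≥2) = 1 − 0.019408 − 0.090573 = 0.890019
Ratio = 0.219734 / 0.890019 = 0.246887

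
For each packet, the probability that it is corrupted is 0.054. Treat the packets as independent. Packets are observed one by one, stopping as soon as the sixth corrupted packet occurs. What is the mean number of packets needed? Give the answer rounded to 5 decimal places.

Y = total packets until the sixth success; negative binomial with r=6, p=0.054.
E[Y] = r / p = 6 / 0.054 = 111.1111111

111.11111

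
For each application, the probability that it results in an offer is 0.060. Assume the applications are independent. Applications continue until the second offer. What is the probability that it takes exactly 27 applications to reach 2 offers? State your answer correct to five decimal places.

0.01993

Y = trial on which the second success occurs; negative binomial, r=2, p=0.06.
P(Y=27) = C(26,1) · p^2 · (1−p)^25
= 26 · 0.0036 · 0.21291 = 0.0199284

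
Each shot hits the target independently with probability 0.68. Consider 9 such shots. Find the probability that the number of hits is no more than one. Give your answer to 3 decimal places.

X ~ Binomial(9, 0.68); P(X ≤ 1) = Σ C(9,k) p^k (1−p)^(9−k) over k:
  k=0: C(9,0)·0.68^0·0.32^9 = 0.00004
  k=1: C(9,1)·0.68^1·0.32^8 = 0.00067
Total = 0.00071

0.001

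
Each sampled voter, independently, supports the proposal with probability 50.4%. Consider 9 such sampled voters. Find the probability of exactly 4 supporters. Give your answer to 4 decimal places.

X ~ Binomial(n=9, p=0.504).
P(X=4) = C(9,4) · p^4 · (1−p)^5
= 126 · 0.064524 · 0.03002 = 0.244063

0.2441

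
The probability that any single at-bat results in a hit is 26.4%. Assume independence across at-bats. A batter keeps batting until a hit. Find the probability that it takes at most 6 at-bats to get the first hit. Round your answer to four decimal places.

0.8410

Y = number of at-bats to the first success; geometric, p = 0.264.
P(Y ≤ 6) = 1 − (1−p)^6 = 1 − 0.158952 = 0.841048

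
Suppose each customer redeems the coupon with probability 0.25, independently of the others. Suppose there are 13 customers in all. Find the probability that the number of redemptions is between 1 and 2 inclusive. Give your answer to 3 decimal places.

0.309

X ~ Binomial(13, 0.25); P(1 ≤ X ≤ 2) = Σ C(13,k) p^k (1−p)^(13−k) over k:
  k=1: C(13,1)·0.25^1·0.75^12 = 0.10295
  k=2: C(13,2)·0.25^2·0.75^11 = 0.20590
Total = 0.30884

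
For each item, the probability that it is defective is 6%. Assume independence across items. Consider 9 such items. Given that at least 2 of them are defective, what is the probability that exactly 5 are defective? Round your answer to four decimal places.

0.0008

X ~ Binomial(9, 0.06). Want P(X=5 | X≥2) = P(X=5) / P(X≥2).
P(X=5) = C(9,5)·0.06^5·0.94^4 = 0.000076
P(X≥2) = 1 − 0.572995 − 0.329167 = 0.097838
Ratio = 0.000076 / 0.097838 = 0.000782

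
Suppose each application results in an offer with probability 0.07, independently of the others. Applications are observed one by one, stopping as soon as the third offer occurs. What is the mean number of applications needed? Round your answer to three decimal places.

Y = total applications until the third success; negative binomial with r=3, p=0.07.
E[Y] = r / p = 3 / 0.07 = 42.85714

42.857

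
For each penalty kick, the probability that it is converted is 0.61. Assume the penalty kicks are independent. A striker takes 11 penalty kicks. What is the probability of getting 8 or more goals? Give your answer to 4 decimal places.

X ~ Binomial(11, 0.61); P(X ≥ 8) = Σ C(11,k) p^k (1−p)^(11−k) over k:
  k=8: C(11,8)·0.61^8·0.39^3 = 0.187636
  k=9: C(11,9)·0.61^9·0.39^2 = 0.097827
  k=10: C(11,10)·0.61^10·0.39^1 = 0.030602
  k=11: C(11,11)·0.61^11·0.39^0 = 0.004351
Total = 0.320417

0.3204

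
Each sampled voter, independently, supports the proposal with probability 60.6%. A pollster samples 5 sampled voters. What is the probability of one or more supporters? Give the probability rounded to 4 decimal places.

0.9905

P(at least one) = 1 − P(none) = 1 − (1 − 0.606)^5
= 1 − 0.009495 = 0.990505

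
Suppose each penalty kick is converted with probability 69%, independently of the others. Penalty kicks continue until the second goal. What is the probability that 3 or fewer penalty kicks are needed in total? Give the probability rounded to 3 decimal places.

0.771

Finishing within 3 penalty kicks ⇔ at least 2 successes in the first 3. With X ~ Binomial(3, 0.69), P(Y ≤ 3) = 1 − P(X ≤ 1).
  k=0: C(3,0)·0.69^0·0.31^3 = 0.02979
  k=1: C(3,1)·0.69^1·0.31^2 = 0.19893
1 − 0.22872 = 0.77128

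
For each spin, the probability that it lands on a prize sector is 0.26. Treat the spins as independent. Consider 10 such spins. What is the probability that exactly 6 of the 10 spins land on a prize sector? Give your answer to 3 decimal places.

0.019

X ~ Binomial(n=10, p=0.26).
P(X=6) = C(10,6) · p^6 · (1−p)^4
= 210 · 0.00030892 · 0.29987 = 0.01945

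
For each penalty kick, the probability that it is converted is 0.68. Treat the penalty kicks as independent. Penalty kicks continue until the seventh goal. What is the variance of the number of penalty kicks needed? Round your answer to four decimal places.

Y = total penalty kicks until the seventh success; negative binomial with r=7, p=0.68.
Var(Y) = r(1−p)/p² = 7·0.32 / 0.68² = 4.844291

4.8443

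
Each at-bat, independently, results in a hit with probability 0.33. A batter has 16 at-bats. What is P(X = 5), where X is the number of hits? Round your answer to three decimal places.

0.209

X ~ Binomial(n=16, p=0.33).
P(X=5) = C(16,5) · p^5 · (1−p)^11
= 4368 · 0.0039135 · 0.012213 = 0.20877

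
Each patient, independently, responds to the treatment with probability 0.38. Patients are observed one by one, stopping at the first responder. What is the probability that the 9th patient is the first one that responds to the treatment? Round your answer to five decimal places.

Geometric (trials to first success), p = 0.38.
P(Y = 9) = (1−p)^8 · p = 0.021834 · 0.38 = 0.0082969

0.00830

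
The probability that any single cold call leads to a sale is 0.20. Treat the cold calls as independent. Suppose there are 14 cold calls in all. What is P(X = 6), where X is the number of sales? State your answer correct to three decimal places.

X ~ Binomial(n=14, p=0.20).
P(X=6) = C(14,6) · p^6 · (1−p)^8
= 3003 · 6.4e-05 · 0.16777 = 0.03224

0.032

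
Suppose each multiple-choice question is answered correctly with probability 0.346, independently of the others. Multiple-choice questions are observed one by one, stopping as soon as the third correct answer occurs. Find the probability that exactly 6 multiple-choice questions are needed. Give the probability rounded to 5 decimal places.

Y = trial on which the third success occurs; negative binomial, r=3, p=0.346.
P(Y=6) = C(5,2) · p^3 · (1−p)^3
= 10 · 0.041422 · 0.27973 = 0.1158675

0.11587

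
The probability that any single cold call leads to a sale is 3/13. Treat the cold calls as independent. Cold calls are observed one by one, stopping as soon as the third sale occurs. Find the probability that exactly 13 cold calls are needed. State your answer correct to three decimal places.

0.059

Y = trial on which the third success occurs; negative binomial, r=3, p=0.230769.
P(Y=13) = C(12,2) · p^3 · (1−p)^10
= 66 · 0.012289 · 0.072538 = 0.05884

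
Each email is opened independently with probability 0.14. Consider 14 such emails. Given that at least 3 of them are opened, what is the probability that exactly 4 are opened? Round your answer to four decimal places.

X ~ Binomial(14, 0.14). Want P(X=4 | X≥3) = P(X=4) / P(X≥3).
P(X=4) = C(14,4)·0.14^4·0.86^10 = 0.085100
P(X≥3) = 1 − 0.121054 − 0.275890 − 0.291930 = 0.311126
Ratio = 0.085100 / 0.311126 = 0.273523

0.2735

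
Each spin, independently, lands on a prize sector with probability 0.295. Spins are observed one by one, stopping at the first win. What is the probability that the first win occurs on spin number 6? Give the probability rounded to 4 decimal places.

0.0514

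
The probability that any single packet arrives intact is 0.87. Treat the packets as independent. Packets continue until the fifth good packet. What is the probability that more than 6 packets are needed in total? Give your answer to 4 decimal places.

Needing more than 6 packets ⇔ fewer than 5 successes in the first 6. With X ~ Binomial(6, 0.87), P(Y > 6) = P(X ≤ 4).
  k=0: C(6,0)·0.87^0·0.13^6 = 0.000005
  k=1: C(6,1)·0.87^1·0.13^5 = 0.000194
  k=2: C(6,2)·0.87^2·0.13^4 = 0.003243
  k=3: C(6,3)·0.87^3·0.13^3 = 0.028935
  k=4: C(6,4)·0.87^4·0.13^2 = 0.145230
P(X ≤ 4) = 0.177605

0.1776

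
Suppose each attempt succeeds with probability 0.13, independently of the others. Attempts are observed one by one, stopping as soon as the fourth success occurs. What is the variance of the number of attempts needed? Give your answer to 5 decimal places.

205.91716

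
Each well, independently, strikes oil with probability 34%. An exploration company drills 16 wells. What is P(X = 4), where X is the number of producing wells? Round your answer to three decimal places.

0.166

X ~ Binomial(n=16, p=0.34).
P(X=4) = C(16,4) · p^4 · (1−p)^12
= 1820 · 0.013363 · 0.0068317 = 0.16616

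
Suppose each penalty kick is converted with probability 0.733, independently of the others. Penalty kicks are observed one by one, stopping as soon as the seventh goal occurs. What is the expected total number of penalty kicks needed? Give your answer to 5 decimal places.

9.54980

Y = total penalty kicks until the seventh success; negative binomial with r=7, p=0.733.
E[Y] = r / p = 7 / 0.733 = 9.5497954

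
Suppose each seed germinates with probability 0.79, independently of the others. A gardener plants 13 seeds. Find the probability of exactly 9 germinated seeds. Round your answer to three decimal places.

0.167

X ~ Binomial(n=13, p=0.79).
P(X=9) = C(13,9) · p^9 · (1−p)^4
= 715 · 0.11985 · 0.0019448 = 0.16666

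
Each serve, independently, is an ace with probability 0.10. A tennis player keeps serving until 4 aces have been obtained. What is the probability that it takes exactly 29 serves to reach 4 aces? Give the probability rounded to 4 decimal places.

0.0235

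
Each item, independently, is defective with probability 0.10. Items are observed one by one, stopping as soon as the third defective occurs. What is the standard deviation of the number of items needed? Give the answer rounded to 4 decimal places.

Y = total items until the third success; negative binomial with r=3, p=0.10.
SD(Y) = √[r(1−p)/p²] = √(270.000000) = 16.431677

16.4317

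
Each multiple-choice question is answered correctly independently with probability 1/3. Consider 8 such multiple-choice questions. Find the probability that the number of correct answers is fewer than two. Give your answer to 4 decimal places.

X ~ Binomial(8, 0.333333); P(X ≤ 1) = Σ C(8,k) p^k (1−p)^(8−k) over k:
  k=0: C(8,0)·0.333333^0·0.666667^8 = 0.039018
  k=1: C(8,1)·0.333333^1·0.666667^7 = 0.156074
Total = 0.195092

0.1951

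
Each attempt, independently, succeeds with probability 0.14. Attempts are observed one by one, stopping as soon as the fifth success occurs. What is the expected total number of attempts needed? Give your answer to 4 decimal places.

35.7143

Y = total attempts until the fifth success; negative binomial with r=5, p=0.14.
E[Y] = r / p = 5 / 0.14 = 35.714286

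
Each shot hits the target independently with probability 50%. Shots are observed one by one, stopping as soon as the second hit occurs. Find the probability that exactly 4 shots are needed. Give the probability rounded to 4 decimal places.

0.1875

Y = trial on which the second success occurs; negative binomial, r=2, p=0.50.
P(Y=4) = C(3,1) · p^2 · (1−p)^2
= 3 · 0.25 · 0.25 = 0.187500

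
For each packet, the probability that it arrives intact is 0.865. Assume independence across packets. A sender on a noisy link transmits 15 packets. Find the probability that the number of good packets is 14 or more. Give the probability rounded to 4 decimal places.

X ~ Binomial(15, 0.865); P(X ≥ 14) = Σ C(15,k) p^k (1−p)^(15−k) over k:
  k=14: C(15,14)·0.865^14·0.135^1 = 0.265858
  k=15: C(15,15)·0.865^15·0.135^0 = 0.113564
Total = 0.379423

0.3794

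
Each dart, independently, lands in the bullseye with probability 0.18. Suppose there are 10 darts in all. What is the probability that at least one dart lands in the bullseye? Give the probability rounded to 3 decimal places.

P(at least one) = 1 − P(none) = 1 − (1 − 0.18)^10
= 1 − 0.13745 = 0.86255

0.863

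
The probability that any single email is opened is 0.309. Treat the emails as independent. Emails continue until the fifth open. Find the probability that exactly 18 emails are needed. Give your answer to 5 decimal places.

0.05490

Y = trial on which the fifth success occurs; negative binomial, r=5, p=0.309.
P(Y=18) = C(17,4) · p^5 · (1−p)^13
= 2380 · 0.002817 · 0.0081887 = 0.0549015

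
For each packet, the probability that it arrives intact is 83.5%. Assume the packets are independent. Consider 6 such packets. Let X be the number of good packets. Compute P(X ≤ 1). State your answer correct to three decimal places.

0.001

X ~ Binomial(6, 0.835); P(X ≤ 1) = Σ C(6,k) p^k (1−p)^(6−k) over k:
  k=0: C(6,0)·0.835^0·0.165^6 = 0.00002
  k=1: C(6,1)·0.835^1·0.165^5 = 0.00061
Total = 0.00063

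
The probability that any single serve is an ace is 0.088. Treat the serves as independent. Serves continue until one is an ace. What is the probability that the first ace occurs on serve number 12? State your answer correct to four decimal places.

0.0319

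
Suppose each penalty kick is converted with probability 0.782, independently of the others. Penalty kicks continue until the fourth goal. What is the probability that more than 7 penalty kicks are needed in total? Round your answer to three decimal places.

0.045

Needing more than 7 penalty kicks ⇔ fewer than 4 successes in the first 7. With X ~ Binomial(7, 0.782), P(Y > 7) = P(X ≤ 3).
  k=0: C(7,0)·0.782^0·0.218^7 = 0.00002
  k=1: C(7,1)·0.782^1·0.218^6 = 0.00059
  k=2: C(7,2)·0.782^2·0.218^5 = 0.00632
  k=3: C(7,3)·0.782^3·0.218^4 = 0.03780
P(X ≤ 3) = 0.04474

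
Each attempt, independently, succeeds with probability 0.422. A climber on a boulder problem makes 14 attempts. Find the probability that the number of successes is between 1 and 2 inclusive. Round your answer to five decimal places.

0.02728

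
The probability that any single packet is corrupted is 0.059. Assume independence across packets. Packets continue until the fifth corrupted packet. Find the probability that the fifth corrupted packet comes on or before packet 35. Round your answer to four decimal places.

0.0530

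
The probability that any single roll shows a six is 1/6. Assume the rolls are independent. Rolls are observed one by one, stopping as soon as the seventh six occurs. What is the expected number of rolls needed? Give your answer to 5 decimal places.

Y = total rolls until the seventh success; negative binomial with r=7, p=0.166667.
E[Y] = r / p = 7 / 0.166667 = 42.0000000

42.00000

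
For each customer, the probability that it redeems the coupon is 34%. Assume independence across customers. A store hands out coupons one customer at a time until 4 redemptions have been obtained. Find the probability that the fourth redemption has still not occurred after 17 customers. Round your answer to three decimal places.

0.119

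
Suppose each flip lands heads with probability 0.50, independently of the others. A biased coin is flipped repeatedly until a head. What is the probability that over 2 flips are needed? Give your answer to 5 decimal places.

0.25000

Y = number of flips to the first success; geometric, p = 0.50.
P(Y > 2) = P(first 2 all fail) = (1−p)^2 = 0.2500000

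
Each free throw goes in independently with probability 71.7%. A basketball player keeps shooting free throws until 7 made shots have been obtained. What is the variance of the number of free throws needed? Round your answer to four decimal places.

Y = total free throws until the seventh success; negative binomial with r=7, p=0.717.
Var(Y) = r(1−p)/p² = 7·0.283 / 0.717² = 3.853418

3.8534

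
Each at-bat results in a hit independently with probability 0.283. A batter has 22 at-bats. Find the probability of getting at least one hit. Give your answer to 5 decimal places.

P(at least one) = 1 − P(none) = 1 − (1 − 0.283)^22
= 1 − 0.0006629 = 0.9993371

0.99934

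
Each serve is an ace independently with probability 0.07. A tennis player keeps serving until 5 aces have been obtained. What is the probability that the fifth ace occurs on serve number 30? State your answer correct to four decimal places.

0.0065

Y = trial on which the fifth success occurs; negative binomial, r=5, p=0.07.
P(Y=30) = C(29,4) · p^5 · (1−p)^25
= 23751 · 1.6807e-06 · 0.16296 = 0.006505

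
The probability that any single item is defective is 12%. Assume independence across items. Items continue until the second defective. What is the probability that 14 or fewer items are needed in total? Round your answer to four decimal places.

Finishing within 14 items ⇔ at least 2 successes in the first 14. With X ~ Binomial(14, 0.12), P(Y ≤ 14) = 1 − P(X ≤ 1).
  k=0: C(14,0)·0.12^0·0.88^14 = 0.167016
  k=1: C(14,1)·0.12^1·0.88^13 = 0.318848
1 − 0.485864 = 0.514136

0.5141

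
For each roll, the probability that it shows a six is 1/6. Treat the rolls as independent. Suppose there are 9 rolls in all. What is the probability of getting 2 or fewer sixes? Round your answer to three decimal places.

0.822

X ~ Binomial(9, 0.166667); P(X ≤ 2) = Σ C(9,k) p^k (1−p)^(9−k) over k:
  k=0: C(9,0)·0.166667^0·0.833333^9 = 0.19381
  k=1: C(9,1)·0.166667^1·0.833333^8 = 0.34885
  k=2: C(9,2)·0.166667^2·0.833333^7 = 0.27908
Total = 0.82174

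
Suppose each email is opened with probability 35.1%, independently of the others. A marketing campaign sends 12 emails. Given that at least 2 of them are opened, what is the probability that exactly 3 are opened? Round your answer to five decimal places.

X ~ Binomial(12, 0.351). Want P(X=3 | X≥2) = P(X=3) / P(X≥2).
P(X=3) = C(12,3)·0.351^3·0.649^9 = 0.1943329
P(X≥2) = 1 − 0.0055839 − 0.0362393 = 0.9581768
Ratio = 0.1943329 / 0.9581768 = 0.2028153

0.20282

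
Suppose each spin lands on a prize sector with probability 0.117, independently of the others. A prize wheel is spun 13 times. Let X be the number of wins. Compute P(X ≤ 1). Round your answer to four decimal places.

0.5401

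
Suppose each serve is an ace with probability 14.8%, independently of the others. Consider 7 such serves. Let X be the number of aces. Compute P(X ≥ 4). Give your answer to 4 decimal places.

X ~ Binomial(7, 0.148); P(X ≥ 4) = Σ C(7,k) p^k (1−p)^(7−k) over k:
  k=4: C(7,4)·0.148^4·0.852^3 = 0.010386
  k=5: C(7,5)·0.148^5·0.852^2 = 0.001082
  k=6: C(7,6)·0.148^6·0.852^1 = 0.000063
  k=7: C(7,7)·0.148^7·0.852^0 = 0.000002
Total = 0.011532

0.0115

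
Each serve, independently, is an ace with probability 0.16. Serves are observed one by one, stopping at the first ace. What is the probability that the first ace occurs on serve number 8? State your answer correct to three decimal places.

0.047

Geometric (trials to first success), p = 0.16.
P(Y = 8) = (1−p)^7 · p = 0.29509 · 0.16 = 0.04721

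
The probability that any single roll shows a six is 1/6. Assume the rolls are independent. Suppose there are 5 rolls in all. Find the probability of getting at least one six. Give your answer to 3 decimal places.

P(at least one) = 1 − P(none) = 1 − (1 − 0.166667)^5
= 1 − 0.40188 = 0.59812

0.598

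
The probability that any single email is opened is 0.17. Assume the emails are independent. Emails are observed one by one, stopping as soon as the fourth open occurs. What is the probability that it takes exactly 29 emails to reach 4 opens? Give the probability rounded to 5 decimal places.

Y = trial on which the fourth success occurs; negative binomial, r=4, p=0.17.
P(Y=29) = C(28,3) · p^4 · (1−p)^25
= 3276 · 0.00083521 · 0.0094831 = 0.0259473

0.02595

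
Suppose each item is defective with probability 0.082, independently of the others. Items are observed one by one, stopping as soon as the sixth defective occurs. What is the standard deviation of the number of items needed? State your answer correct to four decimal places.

28.6209

Y = total items until the sixth success; negative binomial with r=6, p=0.082.
SD(Y) = √[r(1−p)/p²] = √(819.155265) = 28.620889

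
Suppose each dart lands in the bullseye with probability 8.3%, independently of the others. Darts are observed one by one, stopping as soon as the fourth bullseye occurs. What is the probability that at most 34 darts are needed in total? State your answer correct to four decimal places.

0.3111

Finishing within 34 darts ⇔ at least 4 successes in the first 34. With X ~ Binomial(34, 0.083), P(Y ≤ 34) = 1 − P(X ≤ 3).
  k=0: C(34,0)·0.083^0·0.917^34 = 0.052548
  k=1: C(34,1)·0.083^1·0.917^33 = 0.161713
  k=2: C(34,2)·0.083^2·0.917^32 = 0.241511
  k=3: C(34,3)·0.083^3·0.917^31 = 0.233171
1 − 0.688944 = 0.311056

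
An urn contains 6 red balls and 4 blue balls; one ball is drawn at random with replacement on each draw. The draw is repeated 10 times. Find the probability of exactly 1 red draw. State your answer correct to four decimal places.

X ~ Binomial(n=10, p=0.60).
P(X=1) = C(10,1) · p^1 · (1−p)^9
= 10 · 0.6 · 0.00026214 = 0.001573

0.0016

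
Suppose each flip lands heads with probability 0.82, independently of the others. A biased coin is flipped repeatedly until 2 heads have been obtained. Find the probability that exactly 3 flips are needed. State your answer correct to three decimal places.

0.242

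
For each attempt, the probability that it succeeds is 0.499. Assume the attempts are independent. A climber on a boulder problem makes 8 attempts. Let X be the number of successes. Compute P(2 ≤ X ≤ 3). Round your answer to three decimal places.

X ~ Binomial(8, 0.499); P(2 ≤ X ≤ 3) = Σ C(8,k) p^k (1−p)^(8−k) over k:
  k=2: C(8,2)·0.499^2·0.501^6 = 0.11025
  k=3: C(8,3)·0.499^3·0.501^5 = 0.21962
Total = 0.32987

0.330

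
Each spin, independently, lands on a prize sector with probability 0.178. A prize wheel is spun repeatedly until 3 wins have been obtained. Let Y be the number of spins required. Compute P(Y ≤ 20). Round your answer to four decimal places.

0.7175

Finishing within 20 spins ⇔ at least 3 successes in the first 20. With X ~ Binomial(20, 0.178), P(Y ≤ 20) = 1 − P(X ≤ 2).
  k=0: C(20,0)·0.178^0·0.822^20 = 0.019835
  k=1: C(20,1)·0.178^1·0.822^19 = 0.085904
  k=2: C(20,2)·0.178^2·0.822^18 = 0.176720
1 − 0.282460 = 0.717540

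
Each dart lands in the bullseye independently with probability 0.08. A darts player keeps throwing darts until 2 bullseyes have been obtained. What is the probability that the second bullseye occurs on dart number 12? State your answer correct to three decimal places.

0.031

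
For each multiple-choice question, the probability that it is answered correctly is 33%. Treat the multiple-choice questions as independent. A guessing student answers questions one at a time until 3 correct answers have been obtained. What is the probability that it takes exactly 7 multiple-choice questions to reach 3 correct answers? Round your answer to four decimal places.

Y = trial on which the third success occurs; negative binomial, r=3, p=0.33.
P(Y=7) = C(6,2) · p^3 · (1−p)^4
= 15 · 0.035937 · 0.20151 = 0.108626

0.1086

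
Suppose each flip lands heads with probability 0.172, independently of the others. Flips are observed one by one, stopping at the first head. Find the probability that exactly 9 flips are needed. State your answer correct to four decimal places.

Geometric (trials to first success), p = 0.172.
P(Y = 9) = (1−p)^8 · p = 0.22092 · 0.172 = 0.037999

0.0380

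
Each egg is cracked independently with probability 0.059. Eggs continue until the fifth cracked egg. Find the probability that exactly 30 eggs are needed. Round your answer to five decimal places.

Y = trial on which the fifth success occurs; negative binomial, r=5, p=0.059.
P(Y=30) = C(29,4) · p^5 · (1−p)^25
= 23751 · 7.1492e-07 · 0.21865 = 0.0037126

0.00371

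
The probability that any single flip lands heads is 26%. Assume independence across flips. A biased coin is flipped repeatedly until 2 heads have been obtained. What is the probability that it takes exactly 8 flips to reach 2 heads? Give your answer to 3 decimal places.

Y = trial on which the second success occurs; negative binomial, r=2, p=0.26.
P(Y=8) = C(7,1) · p^2 · (1−p)^6
= 7 · 0.0676 · 0.16421 = 0.07770

0.078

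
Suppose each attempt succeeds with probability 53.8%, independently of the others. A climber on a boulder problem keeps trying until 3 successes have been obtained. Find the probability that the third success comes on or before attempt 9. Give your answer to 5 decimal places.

Finishing within 9 attempts ⇔ at least 3 successes in the first 9. With X ~ Binomial(9, 0.538), P(Y ≤ 9) = 1 − P(X ≤ 2).
  k=0: C(9,0)·0.538^0·0.462^9 = 0.0009589
  k=1: C(9,1)·0.538^1·0.462^8 = 0.0100499
  k=2: C(9,2)·0.538^2·0.462^7 = 0.0468124
1 − 0.0578212 = 0.9421788

0.94218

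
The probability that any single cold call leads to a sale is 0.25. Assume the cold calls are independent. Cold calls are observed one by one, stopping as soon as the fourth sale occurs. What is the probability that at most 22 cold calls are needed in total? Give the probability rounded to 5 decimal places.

Finishing within 22 cold calls ⇔ at least 4 successes in the first 22. With X ~ Binomial(22, 0.25), P(Y ≤ 22) = 1 − P(X ≤ 3).
  k=0: C(22,0)·0.25^0·0.75^22 = 0.0017838
  k=1: C(22,1)·0.25^1·0.75^21 = 0.0130812
  k=2: C(22,2)·0.25^2·0.75^20 = 0.0457844
  k=3: C(22,3)·0.25^3·0.75^19 = 0.1017430
1 − 0.1623925 = 0.8376075

0.83761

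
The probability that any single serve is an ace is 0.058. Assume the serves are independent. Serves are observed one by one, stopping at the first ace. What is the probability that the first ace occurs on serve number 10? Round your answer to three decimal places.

Geometric (trials to first success), p = 0.058.
P(Y = 10) = (1−p)^9 · p = 0.58406 · 0.058 = 0.03388

0.034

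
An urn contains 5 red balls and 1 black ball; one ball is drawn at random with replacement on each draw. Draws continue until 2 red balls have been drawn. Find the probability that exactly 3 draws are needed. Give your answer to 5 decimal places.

Y = trial on which the second success occurs; negative binomial, r=2, p=0.833333.
P(Y=3) = C(2,1) · p^2 · (1−p)^1
= 2 · 0.69444 · 0.16667 = 0.2314815

0.23148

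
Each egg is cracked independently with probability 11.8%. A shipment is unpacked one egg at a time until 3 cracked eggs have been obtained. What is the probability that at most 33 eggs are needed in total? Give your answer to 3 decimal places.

0.764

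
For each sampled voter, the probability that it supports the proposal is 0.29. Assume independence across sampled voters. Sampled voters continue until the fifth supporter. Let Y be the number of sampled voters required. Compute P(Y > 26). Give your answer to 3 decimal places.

Needing more than 26 sampled voters ⇔ fewer than 5 successes in the first 26. With X ~ Binomial(26, 0.29), P(Y > 26) = P(X ≤ 4).
  k=0: C(26,0)·0.29^0·0.71^26 = 0.00014
  k=1: C(26,1)·0.29^1·0.71^25 = 0.00144
  k=2: C(26,2)·0.29^2·0.71^24 = 0.00736
  k=3: C(26,3)·0.29^3·0.71^23 = 0.02405
  k=4: C(26,4)·0.29^4·0.71^22 = 0.05648
P(X ≤ 4) = 0.08947

0.089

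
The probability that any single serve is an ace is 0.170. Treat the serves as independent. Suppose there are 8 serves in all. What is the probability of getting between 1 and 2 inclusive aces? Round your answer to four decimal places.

X ~ Binomial(8, 0.17); P(1 ≤ X ≤ 2) = Σ C(8,k) p^k (1−p)^(8−k) over k:
  k=1: C(8,1)·0.17^1·0.83^7 = 0.369050
  k=2: C(8,2)·0.17^2·0.83^6 = 0.264560
Total = 0.633610

0.6336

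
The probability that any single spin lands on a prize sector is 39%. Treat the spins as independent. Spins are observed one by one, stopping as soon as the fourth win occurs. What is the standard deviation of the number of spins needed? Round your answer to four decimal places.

4.0053

Y = total spins until the fourth success; negative binomial with r=4, p=0.39.
SD(Y) = √[r(1−p)/p²] = √(16.042078) = 4.005256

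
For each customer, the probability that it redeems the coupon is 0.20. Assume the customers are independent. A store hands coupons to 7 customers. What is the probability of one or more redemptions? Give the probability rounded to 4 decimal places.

P(at least one) = 1 − P(none) = 1 − (1 − 0.20)^7
= 1 − 0.209715 = 0.790285

0.7903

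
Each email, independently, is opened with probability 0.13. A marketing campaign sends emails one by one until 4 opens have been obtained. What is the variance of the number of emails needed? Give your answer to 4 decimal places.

205.9172

Y = total emails until the fourth success; negative binomial with r=4, p=0.13.
Var(Y) = r(1−p)/p² = 4·0.87 / 0.13² = 205.917160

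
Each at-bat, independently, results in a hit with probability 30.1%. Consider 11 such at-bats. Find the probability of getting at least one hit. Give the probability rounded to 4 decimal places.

0.9805

P(at least one) = 1 − P(none) = 1 − (1 − 0.301)^11
= 1 − 0.019465 = 0.980535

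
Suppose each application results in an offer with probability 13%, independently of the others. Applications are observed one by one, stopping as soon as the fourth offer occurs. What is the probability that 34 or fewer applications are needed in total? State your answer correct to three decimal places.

0.661

Finishing within 34 applications ⇔ at least 4 successes in the first 34. With X ~ Binomial(34, 0.13), P(Y ≤ 34) = 1 − P(X ≤ 3).
  k=0: C(34,0)·0.13^0·0.87^34 = 0.00878
  k=1: C(34,1)·0.13^1·0.87^33 = 0.04462
  k=2: C(34,2)·0.13^2·0.87^32 = 0.11002
  k=3: C(34,3)·0.13^3·0.87^31 = 0.17536
1 − 0.33878 = 0.66122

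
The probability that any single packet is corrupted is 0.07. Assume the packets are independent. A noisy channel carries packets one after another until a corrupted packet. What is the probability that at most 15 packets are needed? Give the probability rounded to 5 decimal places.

0.66330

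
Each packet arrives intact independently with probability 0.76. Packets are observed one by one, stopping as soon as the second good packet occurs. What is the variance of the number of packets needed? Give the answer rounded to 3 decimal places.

Y = total packets until the second success; negative binomial with r=2, p=0.76.
Var(Y) = r(1−p)/p² = 2·0.24 / 0.76² = 0.83102

0.831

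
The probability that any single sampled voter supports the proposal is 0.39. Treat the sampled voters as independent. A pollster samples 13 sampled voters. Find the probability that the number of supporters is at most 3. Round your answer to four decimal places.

0.1877

X ~ Binomial(13, 0.39); P(X ≤ 3) = Σ C(13,k) p^k (1−p)^(13−k) over k:
  k=0: C(13,0)·0.39^0·0.61^13 = 0.001619
  k=1: C(13,1)·0.39^1·0.61^12 = 0.013458
  k=2: C(13,2)·0.39^2·0.61^11 = 0.051624
  k=3: C(13,3)·0.39^3·0.61^10 = 0.121020
Total = 0.187721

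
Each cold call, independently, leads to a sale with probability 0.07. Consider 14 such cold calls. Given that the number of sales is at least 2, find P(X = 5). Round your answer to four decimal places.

X ~ Binomial(14, 0.07). Want P(X=5 | X≥2) = P(X=5) / P(X≥2).
P(X=5) = C(14,5)·0.07^5·0.93^9 = 0.001751
P(X≥2) = 1 − 0.362044 − 0.381509 = 0.256447
Ratio = 0.001751 / 0.256447 = 0.006828

0.0068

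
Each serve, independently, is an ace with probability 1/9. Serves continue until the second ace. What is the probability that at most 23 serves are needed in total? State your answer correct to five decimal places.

Finishing within 23 serves ⇔ at least 2 successes in the first 23. With X ~ Binomial(23, 0.111111), P(Y ≤ 23) = 1 − P(X ≤ 1).
  k=0: C(23,0)·0.111111^0·0.888889^23 = 0.0666027
  k=1: C(23,1)·0.111111^1·0.888889^22 = 0.1914828
1 − 0.2580856 = 0.7419144

0.74191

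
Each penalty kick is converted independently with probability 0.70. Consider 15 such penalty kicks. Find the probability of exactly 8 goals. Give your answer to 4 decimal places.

0.0811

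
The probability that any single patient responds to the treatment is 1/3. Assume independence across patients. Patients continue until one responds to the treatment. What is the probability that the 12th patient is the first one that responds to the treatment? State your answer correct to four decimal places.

0.0039

Geometric (trials to first success), p = 0.333333.
P(Y = 12) = (1−p)^11 · p = 0.011561 · 0.333333 = 0.003854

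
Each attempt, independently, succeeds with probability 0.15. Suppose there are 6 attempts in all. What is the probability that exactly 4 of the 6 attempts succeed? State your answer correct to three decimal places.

0.005

X ~ Binomial(n=6, p=0.15).
P(X=4) = C(6,4) · p^4 · (1−p)^2
= 15 · 0.00050625 · 0.7225 = 0.00549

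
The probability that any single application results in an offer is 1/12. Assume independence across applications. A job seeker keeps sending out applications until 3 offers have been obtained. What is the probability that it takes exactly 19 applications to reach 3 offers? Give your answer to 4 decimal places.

0.0220

Y = trial on which the third success occurs; negative binomial, r=3, p=0.083333.
P(Y=19) = C(18,2) · p^3 · (1−p)^16
= 153 · 0.0005787 · 0.24853 = 0.022005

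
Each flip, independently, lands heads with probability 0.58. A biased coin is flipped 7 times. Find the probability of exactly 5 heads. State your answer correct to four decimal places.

0.2431

X ~ Binomial(n=7, p=0.58).
P(X=5) = C(7,5) · p^5 · (1−p)^2
= 21 · 0.065636 · 0.1764 = 0.243141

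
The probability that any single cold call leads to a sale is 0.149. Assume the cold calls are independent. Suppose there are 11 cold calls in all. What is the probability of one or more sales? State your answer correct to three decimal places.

0.830

P(at least one) = 1 − P(none) = 1 − (1 − 0.149)^11
= 1 − 0.16952 = 0.83048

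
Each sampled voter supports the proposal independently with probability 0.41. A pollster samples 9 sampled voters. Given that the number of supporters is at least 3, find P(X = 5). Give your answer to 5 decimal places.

0.22489

X ~ Binomial(9, 0.41). Want P(X=5 | X≥3) = P(X=5) / P(X≥3).
P(X=5) = C(9,5)·0.41^5·0.59^4 = 0.1768878
P(X≥3) = 1 − 0.0086630 − 0.0541804 − 0.1506032 = 0.7865533
Ratio = 0.1768878 / 0.7865533 = 0.2248898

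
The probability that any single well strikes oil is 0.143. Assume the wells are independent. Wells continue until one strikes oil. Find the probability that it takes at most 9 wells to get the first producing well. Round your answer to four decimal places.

0.7506

Y = number of wells to the first success; geometric, p = 0.143.
P(Y ≤ 9) = 1 − (1−p)^9 = 1 − 0.249360 = 0.750640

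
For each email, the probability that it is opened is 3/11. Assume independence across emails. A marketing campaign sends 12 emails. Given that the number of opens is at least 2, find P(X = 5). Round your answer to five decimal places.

0.14621

X ~ Binomial(12, 0.272727). Want P(X=5 | X≥2) = P(X=5) / P(X≥2).
P(X=5) = C(12,5)·0.272727^5·0.727273^7 = 0.1286024
P(X≥2) = 1 − 0.0218961 − 0.0985326 = 0.8795712
Ratio = 0.1286024 / 0.8795712 = 0.1462104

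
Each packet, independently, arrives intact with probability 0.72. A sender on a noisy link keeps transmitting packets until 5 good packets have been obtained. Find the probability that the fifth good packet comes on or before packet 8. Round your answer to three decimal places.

0.841

Finishing within 8 packets ⇔ at least 5 successes in the first 8. With X ~ Binomial(8, 0.72), P(Y ≤ 8) = 1 − P(X ≤ 4).
  k=0: C(8,0)·0.72^0·0.28^8 = 0.00004
  k=1: C(8,1)·0.72^1·0.28^7 = 0.00078
  k=2: C(8,2)·0.72^2·0.28^6 = 0.00699
  k=3: C(8,3)·0.72^3·0.28^5 = 0.03597
  k=4: C(8,4)·0.72^4·0.28^4 = 0.11563
1 − 0.15941 = 0.84059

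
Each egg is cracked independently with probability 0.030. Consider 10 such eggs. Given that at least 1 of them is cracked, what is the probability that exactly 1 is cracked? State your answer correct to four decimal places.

0.8686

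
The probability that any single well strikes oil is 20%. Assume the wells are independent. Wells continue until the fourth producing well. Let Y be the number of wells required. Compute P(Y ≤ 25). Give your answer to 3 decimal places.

0.766

Finishing within 25 wells ⇔ at least 4 successes in the first 25. With X ~ Binomial(25, 0.20), P(Y ≤ 25) = 1 − P(X ≤ 3).
  k=0: C(25,0)·0.20^0·0.80^25 = 0.00378
  k=1: C(25,1)·0.20^1·0.80^24 = 0.02361
  k=2: C(25,2)·0.20^2·0.80^23 = 0.07084
  k=3: C(25,3)·0.20^3·0.80^22 = 0.13577
1 − 0.23399 = 0.76601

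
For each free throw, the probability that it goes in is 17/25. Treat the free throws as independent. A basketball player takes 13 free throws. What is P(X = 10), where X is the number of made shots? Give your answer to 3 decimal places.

0.198

X ~ Binomial(n=13, p=0.68).
P(X=10) = C(13,10) · p^10 · (1−p)^3
= 286 · 0.021139 · 0.032768 = 0.19811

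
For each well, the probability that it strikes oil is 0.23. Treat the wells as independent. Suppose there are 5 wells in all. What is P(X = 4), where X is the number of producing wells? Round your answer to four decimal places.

0.0108

X ~ Binomial(n=5, p=0.23).
P(X=4) = C(5,4) · p^4 · (1−p)^1
= 5 · 0.0027984 · 0.77 = 0.010774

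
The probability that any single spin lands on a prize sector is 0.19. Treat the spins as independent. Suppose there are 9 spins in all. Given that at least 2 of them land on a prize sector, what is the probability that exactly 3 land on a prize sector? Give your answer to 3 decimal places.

X ~ Binomial(9, 0.19). Want P(X=3 | X≥2) = P(X=3) / P(X≥2).
P(X=3) = C(9,3)·0.19^3·0.81^6 = 0.16272
P(X≥2) = 1 − 0.15009 − 0.31687 = 0.53304
Ratio = 0.16272 / 0.53304 = 0.30528

0.305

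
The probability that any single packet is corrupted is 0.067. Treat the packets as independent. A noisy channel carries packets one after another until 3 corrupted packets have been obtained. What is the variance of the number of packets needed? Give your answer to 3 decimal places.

Y = total packets until the third success; negative binomial with r=3, p=0.067.
Var(Y) = r(1−p)/p² = 3·0.933 / 0.067² = 623.52417

623.524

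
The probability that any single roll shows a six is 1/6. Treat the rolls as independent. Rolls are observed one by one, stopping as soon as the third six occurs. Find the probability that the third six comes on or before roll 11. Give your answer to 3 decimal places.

0.273

Finishing within 11 rolls ⇔ at least 3 successes in the first 11. With X ~ Binomial(11, 0.166667), P(Y ≤ 11) = 1 − P(X ≤ 2).
  k=0: C(11,0)·0.166667^0·0.833333^11 = 0.13459
  k=1: C(11,1)·0.166667^1·0.833333^10 = 0.29609
  k=2: C(11,2)·0.166667^2·0.833333^9 = 0.29609
1 − 0.72678 = 0.27322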